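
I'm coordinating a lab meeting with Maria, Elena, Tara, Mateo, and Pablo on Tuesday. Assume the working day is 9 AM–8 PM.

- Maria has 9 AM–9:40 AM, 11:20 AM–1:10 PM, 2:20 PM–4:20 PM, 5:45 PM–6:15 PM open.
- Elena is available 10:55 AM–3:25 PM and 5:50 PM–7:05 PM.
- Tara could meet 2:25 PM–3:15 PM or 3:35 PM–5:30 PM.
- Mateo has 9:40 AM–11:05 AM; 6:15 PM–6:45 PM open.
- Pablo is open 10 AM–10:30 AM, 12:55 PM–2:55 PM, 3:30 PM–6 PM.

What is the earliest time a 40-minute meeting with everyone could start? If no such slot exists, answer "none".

none

Maria ∩ Elena: 11:20-13:10, 14:20-15:25, 17:50-18:15.
Maria ∩ Elena ∩ Tara: 14:25-15:15.
Maria ∩ Elena ∩ Tara ∩ Mateo: ∅.
Maria ∩ Elena ∩ Tara ∩ Mateo ∩ Pablo: ∅.
There is no time when everyone is free.
No common window is at least 40 minutes long.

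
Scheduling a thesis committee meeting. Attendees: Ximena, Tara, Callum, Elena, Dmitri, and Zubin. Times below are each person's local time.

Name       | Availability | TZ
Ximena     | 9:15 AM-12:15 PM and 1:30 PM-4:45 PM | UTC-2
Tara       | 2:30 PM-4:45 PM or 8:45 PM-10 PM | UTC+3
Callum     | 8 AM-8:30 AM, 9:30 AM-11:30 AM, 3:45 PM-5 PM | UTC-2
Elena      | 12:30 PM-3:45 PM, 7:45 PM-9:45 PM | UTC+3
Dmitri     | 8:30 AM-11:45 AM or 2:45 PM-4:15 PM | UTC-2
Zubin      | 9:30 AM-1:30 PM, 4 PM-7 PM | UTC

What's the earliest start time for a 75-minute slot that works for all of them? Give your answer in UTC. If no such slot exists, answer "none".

Ximena in UTC: 11:15-14:15, 15:30-18:45 (add 2h to convert from UTC-2).
Tara in UTC: 11:30-13:45, 17:45-19:00 (subtract 3h to convert from UTC+3).
Callum in UTC: 10:00-10:30, 11:30-13:30, 17:45-19:00 (add 2h to convert from UTC-2).
Elena in UTC: 09:30-12:45, 16:45-18:45 (subtract 3h to convert from UTC+3).
Dmitri in UTC: 10:30-13:45, 16:45-18:15 (add 2h to convert from UTC-2).
Zubin in UTC: 09:30-13:30, 16:00-19:00.
Ximena ∩ Tara: 11:30-13:45, 17:45-18:45.
Ximena ∩ Tara ∩ Callum: 11:30-13:30, 17:45-18:45.
Ximena ∩ Tara ∩ Callum ∩ Elena: 11:30-12:45, 17:45-18:45.
Ximena ∩ Tara ∩ Callum ∩ Elena ∩ Dmitri: 11:30-12:45, 17:45-18:15.
Ximena ∩ Tara ∩ Callum ∩ Elena ∩ Dmitri ∩ Zubin: 11:30-12:45, 17:45-18:15.
The first common window of at least 75 minutes is 11:30-12:45, so the earliest start is 11:30.

11:30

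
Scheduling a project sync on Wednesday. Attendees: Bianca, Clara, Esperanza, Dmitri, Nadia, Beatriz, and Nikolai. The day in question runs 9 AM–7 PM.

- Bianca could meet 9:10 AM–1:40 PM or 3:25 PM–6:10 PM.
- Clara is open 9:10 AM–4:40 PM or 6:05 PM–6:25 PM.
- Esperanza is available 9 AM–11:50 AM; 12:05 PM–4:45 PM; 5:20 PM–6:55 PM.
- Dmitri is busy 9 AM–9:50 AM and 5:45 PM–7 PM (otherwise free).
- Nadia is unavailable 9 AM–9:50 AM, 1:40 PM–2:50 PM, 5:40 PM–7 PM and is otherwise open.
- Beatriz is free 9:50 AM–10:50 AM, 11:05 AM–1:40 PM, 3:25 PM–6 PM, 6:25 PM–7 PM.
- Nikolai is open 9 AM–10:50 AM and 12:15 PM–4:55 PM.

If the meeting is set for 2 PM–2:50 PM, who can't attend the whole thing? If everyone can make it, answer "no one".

Beatriz, Bianca, Nadia

Bianca free: 09:10-13:40, 15:25-18:10.
Clara free: 09:10-16:40, 18:05-18:25.
Esperanza free: 09:00-11:50, 12:05-16:45, 17:20-18:55.
Dmitri free: 09:50-17:45 (invert busy blocks within the working day).
Nadia free: 09:50-13:40, 14:50-17:40 (invert busy blocks within the working day).
Beatriz free: 09:50-10:50, 11:05-13:40, 15:25-18:00, 18:25-19:00.
Nikolai free: 09:00-10:50, 12:15-16:55.
Bianca: not fully free for 14:00-14:50. Clara: free for 14:00-14:50. Esperanza: free for 14:00-14:50. Dmitri: free for 14:00-14:50. Nadia: not fully free for 14:00-14:50. Beatriz: not fully free for 14:00-14:50. Nikolai: free for 14:00-14:50.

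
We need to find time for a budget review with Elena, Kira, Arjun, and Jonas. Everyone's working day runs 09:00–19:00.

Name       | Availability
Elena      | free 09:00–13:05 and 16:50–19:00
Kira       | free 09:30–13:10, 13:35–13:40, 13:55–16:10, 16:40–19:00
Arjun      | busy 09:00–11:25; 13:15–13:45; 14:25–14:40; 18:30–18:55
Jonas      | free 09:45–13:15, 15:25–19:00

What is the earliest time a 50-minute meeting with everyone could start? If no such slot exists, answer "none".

11:25

Elena free: 09:00-13:05, 16:50-19:00.
Kira free: 09:30-13:10, 13:35-13:40, 13:55-16:10, 16:40-19:00.
Arjun free: 11:25-13:15, 13:45-14:25, 14:40-18:30, 18:55-19:00 (invert busy blocks within the working day).
Jonas free: 09:45-13:15, 15:25-19:00.
Elena ∩ Kira: 09:30-13:05, 16:50-19:00.
Elena ∩ Kira ∩ Arjun: 11:25-13:05, 16:50-18:30, 18:55-19:00.
Elena ∩ Kira ∩ Arjun ∩ Jonas: 11:25-13:05, 16:50-18:30, 18:55-19:00.
The first common window of at least 50 minutes is 11:25-13:05, so the earliest start is 11:25.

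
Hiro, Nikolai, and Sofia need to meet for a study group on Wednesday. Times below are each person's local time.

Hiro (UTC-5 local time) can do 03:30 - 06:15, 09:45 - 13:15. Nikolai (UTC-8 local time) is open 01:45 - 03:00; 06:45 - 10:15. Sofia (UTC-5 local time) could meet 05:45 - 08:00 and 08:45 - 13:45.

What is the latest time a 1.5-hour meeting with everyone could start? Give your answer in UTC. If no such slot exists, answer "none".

Hiro in UTC: 08:30-11:15, 14:45-18:15 (add 5h to convert from UTC-5).
Nikolai in UTC: 09:45-11:00, 14:45-18:15 (add 8h to convert from UTC-8).
Sofia in UTC: 10:45-13:00, 13:45-18:45 (add 5h to convert from UTC-5).
Hiro ∩ Nikolai: 09:45-11:00, 14:45-18:15.
Hiro ∩ Nikolai ∩ Sofia: 10:45-11:00, 14:45-18:15.
Those are the intersection windows.
The last common window of at least 90 minutes is 14:45-18:15; a 90-minute meeting can start as late as 16:45 and still end by 18:15.

16:45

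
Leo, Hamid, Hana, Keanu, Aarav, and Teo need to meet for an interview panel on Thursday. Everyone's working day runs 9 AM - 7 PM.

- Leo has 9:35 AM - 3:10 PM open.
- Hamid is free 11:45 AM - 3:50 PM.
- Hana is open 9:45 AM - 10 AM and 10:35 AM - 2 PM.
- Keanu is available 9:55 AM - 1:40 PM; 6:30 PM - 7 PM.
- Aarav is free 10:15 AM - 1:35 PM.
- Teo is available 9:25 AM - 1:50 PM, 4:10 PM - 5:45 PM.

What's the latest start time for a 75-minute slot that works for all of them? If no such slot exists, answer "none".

Leo ∩ Hamid: 11:45-15:10.
Leo ∩ Hamid ∩ Hana: 11:45-14:00.
Leo ∩ Hamid ∩ Hana ∩ Keanu: 11:45-13:40.
Leo ∩ Hamid ∩ Hana ∩ Keanu ∩ Aarav: 11:45-13:35.
Leo ∩ Hamid ∩ Hana ∩ Keanu ∩ Aarav ∩ Teo: 11:45-13:35.
Those are the intersection windows.
The last common window of at least 75 minutes is 11:45-13:35; a 75-minute meeting can start as late as 12:20 and still end by 13:35.

12:20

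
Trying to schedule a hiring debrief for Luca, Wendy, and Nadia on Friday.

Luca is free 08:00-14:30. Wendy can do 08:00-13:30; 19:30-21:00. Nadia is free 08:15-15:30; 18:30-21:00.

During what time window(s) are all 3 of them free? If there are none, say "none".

Luca ∩ Wendy: 08:00-13:30.
Luca ∩ Wendy ∩ Nadia: 08:15-13:30.
Those are the intersection windows.

08:15-13:30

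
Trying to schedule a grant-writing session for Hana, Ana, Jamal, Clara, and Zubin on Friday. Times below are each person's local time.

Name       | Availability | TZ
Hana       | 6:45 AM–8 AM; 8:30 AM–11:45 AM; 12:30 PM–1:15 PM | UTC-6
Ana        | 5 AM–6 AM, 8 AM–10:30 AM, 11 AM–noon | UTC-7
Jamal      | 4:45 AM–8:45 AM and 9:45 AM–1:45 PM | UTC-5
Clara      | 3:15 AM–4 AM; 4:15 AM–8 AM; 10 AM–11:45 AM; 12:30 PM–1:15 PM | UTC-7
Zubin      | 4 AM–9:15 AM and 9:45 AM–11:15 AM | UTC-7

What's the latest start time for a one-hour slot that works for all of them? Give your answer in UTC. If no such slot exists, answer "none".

none

Hana in UTC: 12:45-14:00, 14:30-17:45, 18:30-19:15 (add 6h to convert from UTC-6).
Ana in UTC: 12:00-13:00, 15:00-17:30, 18:00-19:00 (add 7h to convert from UTC-7).
Jamal in UTC: 09:45-13:45, 14:45-18:45 (add 5h to convert from UTC-5).
Clara in UTC: 10:15-11:00, 11:15-15:00, 17:00-18:45, 19:30-20:15 (add 7h to convert from UTC-7).
Zubin in UTC: 11:00-16:15, 16:45-18:15 (add 7h to convert from UTC-7).
Hana ∩ Ana: 12:45-13:00, 15:00-17:30, 18:30-19:00.
Hana ∩ Ana ∩ Jamal: 12:45-13:00, 15:00-17:30, 18:30-18:45.
Hana ∩ Ana ∩ Jamal ∩ Clara: 12:45-13:00, 17:00-17:30, 18:30-18:45.
Hana ∩ Ana ∩ Jamal ∩ Clara ∩ Zubin: 12:45-13:00, 17:00-17:30.
Those are the intersection windows.
No common window is at least 60 minutes long.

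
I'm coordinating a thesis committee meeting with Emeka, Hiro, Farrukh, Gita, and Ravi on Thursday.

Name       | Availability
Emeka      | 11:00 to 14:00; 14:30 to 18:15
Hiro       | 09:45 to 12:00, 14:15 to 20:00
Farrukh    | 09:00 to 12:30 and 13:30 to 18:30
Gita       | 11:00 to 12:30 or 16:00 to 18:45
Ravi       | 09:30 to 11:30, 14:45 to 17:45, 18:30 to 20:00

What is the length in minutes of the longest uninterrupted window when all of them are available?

105

Emeka ∩ Hiro: 11:00-12:00, 14:30-18:15.
Emeka ∩ Hiro ∩ Farrukh: 11:00-12:00, 14:30-18:15.
Emeka ∩ Hiro ∩ Farrukh ∩ Gita: 11:00-12:00, 16:00-18:15.
Emeka ∩ Hiro ∩ Farrukh ∩ Gita ∩ Ravi: 11:00-11:30, 16:00-17:45.
Those are the intersection windows.
The longest is 16:00-17:45 at 105 minutes.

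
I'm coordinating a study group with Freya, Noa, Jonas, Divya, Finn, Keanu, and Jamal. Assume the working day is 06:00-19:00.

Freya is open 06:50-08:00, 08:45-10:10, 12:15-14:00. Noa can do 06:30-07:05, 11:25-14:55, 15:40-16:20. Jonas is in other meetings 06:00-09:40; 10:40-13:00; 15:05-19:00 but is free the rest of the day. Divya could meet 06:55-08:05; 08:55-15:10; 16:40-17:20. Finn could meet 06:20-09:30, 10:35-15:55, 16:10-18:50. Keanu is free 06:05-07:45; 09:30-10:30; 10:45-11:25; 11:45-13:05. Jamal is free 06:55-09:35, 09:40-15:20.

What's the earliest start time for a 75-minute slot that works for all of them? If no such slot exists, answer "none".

none

Freya free: 06:50-08:00, 08:45-10:10, 12:15-14:00.
Noa free: 06:30-07:05, 11:25-14:55, 15:40-16:20.
Jonas free: 09:40-10:40, 13:00-15:05 (invert busy blocks within the working day).
Divya free: 06:55-08:05, 08:55-15:10, 16:40-17:20.
Finn free: 06:20-09:30, 10:35-15:55, 16:10-18:50.
Keanu free: 06:05-07:45, 09:30-10:30, 10:45-11:25, 11:45-13:05.
Jamal free: 06:55-09:35, 09:40-15:20.
Freya ∩ Noa: 06:50-07:05, 12:15-14:00.
Freya ∩ Noa ∩ Jonas: 13:00-14:00.
Freya ∩ Noa ∩ Jonas ∩ Divya: 13:00-14:00.
Freya ∩ Noa ∩ Jonas ∩ Divya ∩ Finn: 13:00-14:00.
Freya ∩ Noa ∩ Jonas ∩ Divya ∩ Finn ∩ Keanu: 13:00-13:05.
Freya ∩ Noa ∩ Jonas ∩ Divya ∩ Finn ∩ Keanu ∩ Jamal: 13:00-13:05.
No common window is at least 75 minutes long.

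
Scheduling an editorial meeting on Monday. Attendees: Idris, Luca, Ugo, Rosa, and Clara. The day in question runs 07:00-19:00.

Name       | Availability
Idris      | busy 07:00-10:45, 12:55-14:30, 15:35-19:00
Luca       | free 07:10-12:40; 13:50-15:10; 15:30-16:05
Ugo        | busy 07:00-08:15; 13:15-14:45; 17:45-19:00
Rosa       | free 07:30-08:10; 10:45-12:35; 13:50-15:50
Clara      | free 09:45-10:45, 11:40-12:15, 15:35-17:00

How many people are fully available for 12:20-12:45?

Idris free: 10:45-12:55, 14:30-15:35 (invert busy blocks within the working day).
Luca free: 07:10-12:40, 13:50-15:10, 15:30-16:05.
Ugo free: 08:15-13:15, 14:45-17:45 (invert busy blocks within the working day).
Rosa free: 07:30-08:10, 10:45-12:35, 13:50-15:50.
Clara free: 09:45-10:45, 11:40-12:15, 15:35-17:00.
Idris and Ugo can make the full 12:20-12:45 slot — that's 2.

2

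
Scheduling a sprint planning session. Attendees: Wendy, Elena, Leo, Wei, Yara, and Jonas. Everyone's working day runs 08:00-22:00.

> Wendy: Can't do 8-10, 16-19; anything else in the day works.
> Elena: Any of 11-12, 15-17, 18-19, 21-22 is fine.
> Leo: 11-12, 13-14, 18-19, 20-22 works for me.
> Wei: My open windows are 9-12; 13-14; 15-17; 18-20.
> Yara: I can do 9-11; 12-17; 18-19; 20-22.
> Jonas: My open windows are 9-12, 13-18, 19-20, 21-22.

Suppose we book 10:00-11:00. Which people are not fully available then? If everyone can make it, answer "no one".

Elena, Leo

Wendy free: 10:00-16:00, 19:00-22:00 (invert busy blocks within the working day).
Elena free: 11:00-12:00, 15:00-17:00, 18:00-19:00, 21:00-22:00.
Leo free: 11:00-12:00, 13:00-14:00, 18:00-19:00, 20:00-22:00.
Wei free: 09:00-12:00, 13:00-14:00, 15:00-17:00, 18:00-20:00.
Yara free: 09:00-11:00, 12:00-17:00, 18:00-19:00, 20:00-22:00.
Jonas free: 09:00-12:00, 13:00-18:00, 19:00-20:00, 21:00-22:00.
Wendy: free for 10:00-11:00. Elena: not fully free for 10:00-11:00. Leo: not fully free for 10:00-11:00. Wei: free for 10:00-11:00. Yara: free for 10:00-11:00. Jonas: free for 10:00-11:00.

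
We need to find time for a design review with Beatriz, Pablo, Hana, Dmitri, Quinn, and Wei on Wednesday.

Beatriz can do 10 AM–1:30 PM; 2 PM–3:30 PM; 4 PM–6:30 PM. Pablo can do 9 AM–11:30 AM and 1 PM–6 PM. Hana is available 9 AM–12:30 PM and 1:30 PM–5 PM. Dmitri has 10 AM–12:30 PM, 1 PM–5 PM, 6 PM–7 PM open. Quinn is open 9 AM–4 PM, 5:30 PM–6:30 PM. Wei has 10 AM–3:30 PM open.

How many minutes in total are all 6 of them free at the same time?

Beatriz ∩ Pablo: 10:00-11:30, 13:00-13:30, 14:00-15:30, 16:00-18:00.
Beatriz ∩ Pablo ∩ Hana: 10:00-11:30, 14:00-15:30, 16:00-17:00.
Beatriz ∩ Pablo ∩ Hana ∩ Dmitri: 10:00-11:30, 14:00-15:30, 16:00-17:00.
Beatriz ∩ Pablo ∩ Hana ∩ Dmitri ∩ Quinn: 10:00-11:30, 14:00-15:30.
Beatriz ∩ Pablo ∩ Hana ∩ Dmitri ∩ Quinn ∩ Wei: 10:00-11:30, 14:00-15:30.
So the common availability across everyone is 10:00-11:30, 14:00-15:30.
Summing the common windows: 90 + 90 = 180 minutes.

180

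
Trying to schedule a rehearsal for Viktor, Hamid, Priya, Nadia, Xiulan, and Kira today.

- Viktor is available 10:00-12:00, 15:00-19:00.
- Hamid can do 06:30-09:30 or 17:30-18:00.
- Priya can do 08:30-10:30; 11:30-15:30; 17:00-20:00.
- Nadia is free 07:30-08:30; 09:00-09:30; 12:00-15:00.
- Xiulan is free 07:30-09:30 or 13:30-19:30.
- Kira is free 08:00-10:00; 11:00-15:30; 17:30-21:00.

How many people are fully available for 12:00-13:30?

Priya, Nadia, and Kira can make the full 12:00-13:30 slot — that's 3.

3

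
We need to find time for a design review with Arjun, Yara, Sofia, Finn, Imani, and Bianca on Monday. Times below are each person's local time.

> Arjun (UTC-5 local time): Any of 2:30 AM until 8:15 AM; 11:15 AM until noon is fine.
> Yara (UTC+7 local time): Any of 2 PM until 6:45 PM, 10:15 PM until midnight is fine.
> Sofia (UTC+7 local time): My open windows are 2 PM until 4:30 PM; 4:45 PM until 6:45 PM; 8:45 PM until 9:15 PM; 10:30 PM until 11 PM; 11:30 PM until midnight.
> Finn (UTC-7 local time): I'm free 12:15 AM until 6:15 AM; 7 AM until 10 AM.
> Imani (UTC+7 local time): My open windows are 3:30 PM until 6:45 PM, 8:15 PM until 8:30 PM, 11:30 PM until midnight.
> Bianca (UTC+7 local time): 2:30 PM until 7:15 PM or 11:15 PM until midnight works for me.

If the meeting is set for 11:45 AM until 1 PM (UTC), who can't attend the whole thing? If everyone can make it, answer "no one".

Bianca, Imani, Sofia, Yara

Arjun in UTC: 07:30-13:15, 16:15-17:00 (add 5h to convert from UTC-5).
Yara in UTC: 07:00-11:45, 15:15-17:00 (subtract 7h to convert from UTC+7).
Sofia in UTC: 07:00-09:30, 09:45-11:45, 13:45-14:15, 15:30-16:00, 16:30-17:00 (subtract 7h to convert from UTC+7).
Finn in UTC: 07:15-13:15, 14:00-17:00 (add 7h to convert from UTC-7).
Imani in UTC: 08:30-11:45, 13:15-13:30, 16:30-17:00 (subtract 7h to convert from UTC+7).
Bianca in UTC: 07:30-12:15, 16:15-17:00 (subtract 7h to convert from UTC+7).
Arjun: free for 11:45-13:00. Yara: not fully free for 11:45-13:00. Sofia: not fully free for 11:45-13:00. Finn: free for 11:45-13:00. Imani: not fully free for 11:45-13:00. Bianca: not fully free for 11:45-13:00.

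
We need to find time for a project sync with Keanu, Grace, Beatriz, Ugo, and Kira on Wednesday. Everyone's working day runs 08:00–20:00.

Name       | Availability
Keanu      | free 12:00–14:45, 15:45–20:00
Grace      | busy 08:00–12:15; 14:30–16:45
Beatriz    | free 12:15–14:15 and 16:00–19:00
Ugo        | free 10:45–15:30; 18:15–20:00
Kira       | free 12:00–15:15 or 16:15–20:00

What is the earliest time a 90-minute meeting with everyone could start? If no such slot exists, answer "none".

Keanu free: 12:00-14:45, 15:45-20:00.
Grace free: 12:15-14:30, 16:45-20:00 (invert busy blocks within the working day).
Beatriz free: 12:15-14:15, 16:00-19:00.
Ugo free: 10:45-15:30, 18:15-20:00.
Kira free: 12:00-15:15, 16:15-20:00.
Keanu ∩ Grace: 12:15-14:30, 16:45-20:00.
Keanu ∩ Grace ∩ Beatriz: 12:15-14:15, 16:45-19:00.
Keanu ∩ Grace ∩ Beatriz ∩ Ugo: 12:15-14:15, 18:15-19:00.
Keanu ∩ Grace ∩ Beatriz ∩ Ugo ∩ Kira: 12:15-14:15, 18:15-19:00.
The first common window of at least 90 minutes is 12:15-14:15, so the earliest start is 12:15.

12:15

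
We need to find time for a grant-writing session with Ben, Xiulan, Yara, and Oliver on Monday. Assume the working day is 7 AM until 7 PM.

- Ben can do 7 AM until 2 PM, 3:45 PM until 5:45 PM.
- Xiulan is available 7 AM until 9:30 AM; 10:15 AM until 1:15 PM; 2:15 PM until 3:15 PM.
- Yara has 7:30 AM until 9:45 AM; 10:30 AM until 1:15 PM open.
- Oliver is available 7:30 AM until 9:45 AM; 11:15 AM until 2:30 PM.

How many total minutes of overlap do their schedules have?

Ben ∩ Xiulan: 07:00-09:30, 10:15-13:15.
Ben ∩ Xiulan ∩ Yara: 07:30-09:30, 10:30-13:15.
Ben ∩ Xiulan ∩ Yara ∩ Oliver: 07:30-09:30, 11:15-13:15.
Summing the common windows: 120 + 120 = 240 minutes.

240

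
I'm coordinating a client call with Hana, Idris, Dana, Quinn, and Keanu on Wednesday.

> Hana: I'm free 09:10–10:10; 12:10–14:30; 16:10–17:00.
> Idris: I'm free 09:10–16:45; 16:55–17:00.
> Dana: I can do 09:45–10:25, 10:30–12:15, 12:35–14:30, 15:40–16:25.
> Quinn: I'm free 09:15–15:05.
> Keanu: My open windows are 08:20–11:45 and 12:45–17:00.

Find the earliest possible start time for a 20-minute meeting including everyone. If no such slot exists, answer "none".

09:45

Hana ∩ Idris: 09:10-10:10, 12:10-14:30, 16:10-16:45, 16:55-17:00.
Hana ∩ Idris ∩ Dana: 09:45-10:10, 12:10-12:15, 12:35-14:30, 16:10-16:25.
Hana ∩ Idris ∩ Dana ∩ Quinn: 09:45-10:10, 12:10-12:15, 12:35-14:30.
Hana ∩ Idris ∩ Dana ∩ Quinn ∩ Keanu: 09:45-10:10, 12:45-14:30.
The first common window of at least 20 minutes is 09:45-10:10, so the earliest start is 09:45.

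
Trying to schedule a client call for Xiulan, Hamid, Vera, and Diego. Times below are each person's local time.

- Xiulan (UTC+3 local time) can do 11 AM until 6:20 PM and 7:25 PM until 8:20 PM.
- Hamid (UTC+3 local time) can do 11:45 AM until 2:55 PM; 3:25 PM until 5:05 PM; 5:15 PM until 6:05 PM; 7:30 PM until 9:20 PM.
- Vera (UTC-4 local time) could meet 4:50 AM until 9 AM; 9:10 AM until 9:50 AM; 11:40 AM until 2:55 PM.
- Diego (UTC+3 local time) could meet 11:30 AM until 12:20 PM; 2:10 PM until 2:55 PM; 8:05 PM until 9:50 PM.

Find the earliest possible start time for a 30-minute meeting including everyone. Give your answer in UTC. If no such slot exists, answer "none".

Xiulan in UTC: 08:00-15:20, 16:25-17:20 (subtract 3h to convert from UTC+3).
Hamid in UTC: 08:45-11:55, 12:25-14:05, 14:15-15:05, 16:30-18:20 (subtract 3h to convert from UTC+3).
Vera in UTC: 08:50-13:00, 13:10-13:50, 15:40-18:55 (add 4h to convert from UTC-4).
Diego in UTC: 08:30-09:20, 11:10-11:55, 17:05-18:50 (subtract 3h to convert from UTC+3).
Xiulan ∩ Hamid: 08:45-11:55, 12:25-14:05, 14:15-15:05, 16:30-17:20.
Xiulan ∩ Hamid ∩ Vera: 08:50-11:55, 12:25-13:00, 13:10-13:50, 16:30-17:20.
Xiulan ∩ Hamid ∩ Vera ∩ Diego: 08:50-09:20, 11:10-11:55, 17:05-17:20.
The first common window of at least 30 minutes is 08:50-09:20, so the earliest start is 08:50.

08:50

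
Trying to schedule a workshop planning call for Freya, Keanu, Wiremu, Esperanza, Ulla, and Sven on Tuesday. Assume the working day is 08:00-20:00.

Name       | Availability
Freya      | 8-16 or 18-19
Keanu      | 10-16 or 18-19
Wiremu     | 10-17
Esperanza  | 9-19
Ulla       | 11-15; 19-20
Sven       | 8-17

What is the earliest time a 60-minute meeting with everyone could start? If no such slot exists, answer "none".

Freya ∩ Keanu: 10:00-16:00, 18:00-19:00.
Freya ∩ Keanu ∩ Wiremu: 10:00-16:00.
Freya ∩ Keanu ∩ Wiremu ∩ Esperanza: 10:00-16:00.
Freya ∩ Keanu ∩ Wiremu ∩ Esperanza ∩ Ulla: 11:00-15:00.
Freya ∩ Keanu ∩ Wiremu ∩ Esperanza ∩ Ulla ∩ Sven: 11:00-15:00.
The first common window of at least 60 minutes is 11:00-15:00, so the earliest start is 11:00.

11:00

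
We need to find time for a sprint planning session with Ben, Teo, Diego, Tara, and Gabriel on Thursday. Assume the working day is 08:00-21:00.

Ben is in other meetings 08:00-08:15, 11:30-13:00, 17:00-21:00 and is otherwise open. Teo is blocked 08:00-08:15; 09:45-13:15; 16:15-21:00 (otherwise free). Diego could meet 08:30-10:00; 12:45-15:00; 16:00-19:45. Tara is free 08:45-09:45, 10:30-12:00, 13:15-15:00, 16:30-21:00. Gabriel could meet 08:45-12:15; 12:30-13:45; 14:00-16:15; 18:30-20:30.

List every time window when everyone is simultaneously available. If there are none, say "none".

Ben free: 08:15-11:30, 13:00-17:00 (invert busy blocks within the working day).
Teo free: 08:15-09:45, 13:15-16:15 (invert busy blocks within the working day).
Diego free: 08:30-10:00, 12:45-15:00, 16:00-19:45.
Tara free: 08:45-09:45, 10:30-12:00, 13:15-15:00, 16:30-21:00.
Gabriel free: 08:45-12:15, 12:30-13:45, 14:00-16:15, 18:30-20:30.
Ben ∩ Teo: 08:15-09:45, 13:15-16:15.
Ben ∩ Teo ∩ Diego: 08:30-09:45, 13:15-15:00, 16:00-16:15.
Ben ∩ Teo ∩ Diego ∩ Tara: 08:45-09:45, 13:15-15:00.
Ben ∩ Teo ∩ Diego ∩ Tara ∩ Gabriel: 08:45-09:45, 13:15-13:45, 14:00-15:00.

08:45-09:45, 13:15-13:45, 14:00-15:00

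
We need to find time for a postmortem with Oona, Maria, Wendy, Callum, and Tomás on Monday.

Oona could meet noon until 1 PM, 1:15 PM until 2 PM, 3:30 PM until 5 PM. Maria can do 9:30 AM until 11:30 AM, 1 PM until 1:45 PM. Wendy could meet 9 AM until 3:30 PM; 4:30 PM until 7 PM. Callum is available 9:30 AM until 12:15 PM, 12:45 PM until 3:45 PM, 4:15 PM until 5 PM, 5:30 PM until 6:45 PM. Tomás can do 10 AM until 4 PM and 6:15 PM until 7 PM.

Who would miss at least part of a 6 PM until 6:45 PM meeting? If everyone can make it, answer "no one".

Oona: not fully free for 18:00-18:45. Maria: not fully free for 18:00-18:45. Wendy: free for 18:00-18:45. Callum: free for 18:00-18:45. Tomás: not fully free for 18:00-18:45.

Maria, Oona, Tomás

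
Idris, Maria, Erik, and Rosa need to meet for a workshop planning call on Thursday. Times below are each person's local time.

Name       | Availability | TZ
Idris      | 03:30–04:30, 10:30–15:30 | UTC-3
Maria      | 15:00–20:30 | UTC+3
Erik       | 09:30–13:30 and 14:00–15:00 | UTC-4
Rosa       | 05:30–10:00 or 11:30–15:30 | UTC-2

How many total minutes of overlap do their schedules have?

240

Idris in UTC: 06:30-07:30, 13:30-18:30 (add 3h to convert from UTC-3).
Maria in UTC: 12:00-17:30 (subtract 3h to convert from UTC+3).
Erik in UTC: 13:30-17:30, 18:00-19:00 (add 4h to convert from UTC-4).
Rosa in UTC: 07:30-12:00, 13:30-17:30 (add 2h to convert from UTC-2).
Idris ∩ Maria: 13:30-17:30.
Idris ∩ Maria ∩ Erik: 13:30-17:30.
Idris ∩ Maria ∩ Erik ∩ Rosa: 13:30-17:30.
That's a single block of 240 minutes.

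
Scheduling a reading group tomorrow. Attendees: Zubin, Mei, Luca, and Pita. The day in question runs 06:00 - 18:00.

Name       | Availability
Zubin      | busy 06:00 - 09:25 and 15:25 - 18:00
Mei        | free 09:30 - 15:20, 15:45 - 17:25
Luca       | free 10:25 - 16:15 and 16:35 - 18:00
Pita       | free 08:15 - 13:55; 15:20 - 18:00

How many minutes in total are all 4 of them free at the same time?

210

Zubin free: 09:25-15:25 (invert busy blocks within the working day).
Mei free: 09:30-15:20, 15:45-17:25.
Luca free: 10:25-16:15, 16:35-18:00.
Pita free: 08:15-13:55, 15:20-18:00.
Zubin ∩ Mei: 09:30-15:20.
Zubin ∩ Mei ∩ Luca: 10:25-15:20.
Zubin ∩ Mei ∩ Luca ∩ Pita: 10:25-13:55.
That's a single block of 210 minutes.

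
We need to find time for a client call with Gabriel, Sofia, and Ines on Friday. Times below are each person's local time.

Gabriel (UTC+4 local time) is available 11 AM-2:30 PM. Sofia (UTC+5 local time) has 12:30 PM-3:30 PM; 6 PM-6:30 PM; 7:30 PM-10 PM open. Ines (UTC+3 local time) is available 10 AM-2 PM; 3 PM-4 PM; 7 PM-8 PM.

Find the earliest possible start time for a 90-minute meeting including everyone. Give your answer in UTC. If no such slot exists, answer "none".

Gabriel in UTC: 07:00-10:30 (subtract 4h to convert from UTC+4).
Sofia in UTC: 07:30-10:30, 13:00-13:30, 14:30-17:00 (subtract 5h to convert from UTC+5).
Ines in UTC: 07:00-11:00, 12:00-13:00, 16:00-17:00 (subtract 3h to convert from UTC+3).
Gabriel ∩ Sofia: 07:30-10:30.
Gabriel ∩ Sofia ∩ Ines: 07:30-10:30.
The first common window of at least 90 minutes is 07:30-10:30, so the earliest start is 07:30.

07:30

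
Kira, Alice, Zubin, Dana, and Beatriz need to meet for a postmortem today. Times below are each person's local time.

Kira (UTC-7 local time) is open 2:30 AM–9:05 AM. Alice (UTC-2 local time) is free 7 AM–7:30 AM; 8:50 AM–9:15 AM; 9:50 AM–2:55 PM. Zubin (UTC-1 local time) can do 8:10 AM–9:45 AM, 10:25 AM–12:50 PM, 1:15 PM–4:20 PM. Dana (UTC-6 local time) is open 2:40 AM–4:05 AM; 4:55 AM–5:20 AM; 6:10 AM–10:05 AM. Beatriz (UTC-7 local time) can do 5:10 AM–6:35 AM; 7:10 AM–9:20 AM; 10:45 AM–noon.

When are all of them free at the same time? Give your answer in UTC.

Kira in UTC: 09:30-16:05 (add 7h to convert from UTC-7).
Alice in UTC: 09:00-09:30, 10:50-11:15, 11:50-16:55 (add 2h to convert from UTC-2).
Zubin in UTC: 09:10-10:45, 11:25-13:50, 14:15-17:20 (add 1h to convert from UTC-1).
Dana in UTC: 08:40-10:05, 10:55-11:20, 12:10-16:05 (add 6h to convert from UTC-6).
Beatriz in UTC: 12:10-13:35, 14:10-16:20, 17:45-19:00 (add 7h to convert from UTC-7).
Kira ∩ Alice: 10:50-11:15, 11:50-16:05.
Kira ∩ Alice ∩ Zubin: 11:50-13:50, 14:15-16:05.
Kira ∩ Alice ∩ Zubin ∩ Dana: 12:10-13:50, 14:15-16:05.
Kira ∩ Alice ∩ Zubin ∩ Dana ∩ Beatriz: 12:10-13:35, 14:15-16:05.
So the common availability across everyone is 12:10-13:35, 14:15-16:05.

12:10-13:35, 14:15-16:05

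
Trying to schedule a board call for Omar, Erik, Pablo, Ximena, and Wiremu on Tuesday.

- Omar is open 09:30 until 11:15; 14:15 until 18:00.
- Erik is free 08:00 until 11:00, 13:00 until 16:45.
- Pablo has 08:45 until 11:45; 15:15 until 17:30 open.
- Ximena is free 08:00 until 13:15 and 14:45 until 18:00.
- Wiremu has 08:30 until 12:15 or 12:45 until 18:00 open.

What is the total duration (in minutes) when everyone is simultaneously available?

180

Omar ∩ Erik: 09:30-11:00, 14:15-16:45.
Omar ∩ Erik ∩ Pablo: 09:30-11:00, 15:15-16:45.
Omar ∩ Erik ∩ Pablo ∩ Ximena: 09:30-11:00, 15:15-16:45.
Omar ∩ Erik ∩ Pablo ∩ Ximena ∩ Wiremu: 09:30-11:00, 15:15-16:45.
Those are the intersection windows.
Summing the common windows: 90 + 90 = 180 minutes.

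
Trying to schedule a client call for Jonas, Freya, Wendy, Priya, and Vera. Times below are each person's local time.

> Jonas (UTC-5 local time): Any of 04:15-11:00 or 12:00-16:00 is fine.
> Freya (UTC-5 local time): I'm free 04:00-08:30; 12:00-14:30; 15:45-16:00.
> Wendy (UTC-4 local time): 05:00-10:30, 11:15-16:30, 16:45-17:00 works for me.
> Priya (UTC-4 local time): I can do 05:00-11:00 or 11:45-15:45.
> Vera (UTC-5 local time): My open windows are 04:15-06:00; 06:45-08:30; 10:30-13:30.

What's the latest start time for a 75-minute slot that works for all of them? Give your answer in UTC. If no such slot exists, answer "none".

Jonas in UTC: 09:15-16:00, 17:00-21:00 (add 5h to convert from UTC-5).
Freya in UTC: 09:00-13:30, 17:00-19:30, 20:45-21:00 (add 5h to convert from UTC-5).
Wendy in UTC: 09:00-14:30, 15:15-20:30, 20:45-21:00 (add 4h to convert from UTC-4).
Priya in UTC: 09:00-15:00, 15:45-19:45 (add 4h to convert from UTC-4).
Vera in UTC: 09:15-11:00, 11:45-13:30, 15:30-18:30 (add 5h to convert from UTC-5).
Jonas ∩ Freya: 09:15-13:30, 17:00-19:30, 20:45-21:00.
Jonas ∩ Freya ∩ Wendy: 09:15-13:30, 17:00-19:30, 20:45-21:00.
Jonas ∩ Freya ∩ Wendy ∩ Priya: 09:15-13:30, 17:00-19:30.
Jonas ∩ Freya ∩ Wendy ∩ Priya ∩ Vera: 09:15-11:00, 11:45-13:30, 17:00-18:30.
The last common window of at least 75 minutes is 17:00-18:30; a 75-minute meeting can start as late as 17:15 and still end by 18:30.

17:15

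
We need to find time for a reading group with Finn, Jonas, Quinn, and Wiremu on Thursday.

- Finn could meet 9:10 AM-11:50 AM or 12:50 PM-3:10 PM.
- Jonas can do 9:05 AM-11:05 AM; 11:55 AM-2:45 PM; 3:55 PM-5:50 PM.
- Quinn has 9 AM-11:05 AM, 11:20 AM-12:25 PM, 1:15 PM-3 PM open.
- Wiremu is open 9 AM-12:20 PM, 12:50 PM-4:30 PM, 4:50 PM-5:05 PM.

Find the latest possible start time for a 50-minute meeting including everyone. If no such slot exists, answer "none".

13:55

Finn ∩ Jonas: 09:10-11:05, 12:50-14:45.
Finn ∩ Jonas ∩ Quinn: 09:10-11:05, 13:15-14:45.
Finn ∩ Jonas ∩ Quinn ∩ Wiremu: 09:10-11:05, 13:15-14:45.
The last common window of at least 50 minutes is 13:15-14:45; a 50-minute meeting can start as late as 13:55 and still end by 14:45.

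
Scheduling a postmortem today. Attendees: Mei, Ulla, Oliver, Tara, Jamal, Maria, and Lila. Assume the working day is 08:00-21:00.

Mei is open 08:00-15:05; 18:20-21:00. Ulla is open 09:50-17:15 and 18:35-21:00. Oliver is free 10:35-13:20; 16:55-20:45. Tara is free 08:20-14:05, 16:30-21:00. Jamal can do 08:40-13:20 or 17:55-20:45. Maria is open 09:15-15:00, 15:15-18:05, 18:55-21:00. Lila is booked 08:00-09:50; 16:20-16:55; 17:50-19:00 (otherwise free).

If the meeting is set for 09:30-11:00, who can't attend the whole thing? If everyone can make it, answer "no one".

Lila, Oliver, Ulla

Mei free: 08:00-15:05, 18:20-21:00.
Ulla free: 09:50-17:15, 18:35-21:00.
Oliver free: 10:35-13:20, 16:55-20:45.
Tara free: 08:20-14:05, 16:30-21:00.
Jamal free: 08:40-13:20, 17:55-20:45.
Maria free: 09:15-15:00, 15:15-18:05, 18:55-21:00.
Lila free: 09:50-16:20, 16:55-17:50, 19:00-21:00 (invert busy blocks within the working day).
Mei: free for 09:30-11:00. Ulla: not fully free for 09:30-11:00. Oliver: not fully free for 09:30-11:00. Tara: free for 09:30-11:00. Jamal: free for 09:30-11:00. Maria: free for 09:30-11:00. Lila: not fully free for 09:30-11:00.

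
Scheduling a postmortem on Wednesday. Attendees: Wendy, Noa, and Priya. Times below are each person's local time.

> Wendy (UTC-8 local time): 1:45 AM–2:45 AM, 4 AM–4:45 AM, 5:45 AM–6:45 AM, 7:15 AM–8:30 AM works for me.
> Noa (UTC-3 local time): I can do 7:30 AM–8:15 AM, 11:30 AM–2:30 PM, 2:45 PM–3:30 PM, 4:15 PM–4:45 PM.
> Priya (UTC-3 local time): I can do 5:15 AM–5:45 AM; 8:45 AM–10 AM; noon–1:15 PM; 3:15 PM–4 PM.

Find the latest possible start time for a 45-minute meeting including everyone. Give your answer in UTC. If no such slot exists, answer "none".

15:30

Wendy in UTC: 09:45-10:45, 12:00-12:45, 13:45-14:45, 15:15-16:30 (add 8h to convert from UTC-8).
Noa in UTC: 10:30-11:15, 14:30-17:30, 17:45-18:30, 19:15-19:45 (add 3h to convert from UTC-3).
Priya in UTC: 08:15-08:45, 11:45-13:00, 15:00-16:15, 18:15-19:00 (add 3h to convert from UTC-3).
Wendy ∩ Noa: 10:30-10:45, 14:30-14:45, 15:15-16:30.
Wendy ∩ Noa ∩ Priya: 15:15-16:15.
The last common window of at least 45 minutes is 15:15-16:15; a 45-minute meeting can start as late as 15:30 and still end by 16:15.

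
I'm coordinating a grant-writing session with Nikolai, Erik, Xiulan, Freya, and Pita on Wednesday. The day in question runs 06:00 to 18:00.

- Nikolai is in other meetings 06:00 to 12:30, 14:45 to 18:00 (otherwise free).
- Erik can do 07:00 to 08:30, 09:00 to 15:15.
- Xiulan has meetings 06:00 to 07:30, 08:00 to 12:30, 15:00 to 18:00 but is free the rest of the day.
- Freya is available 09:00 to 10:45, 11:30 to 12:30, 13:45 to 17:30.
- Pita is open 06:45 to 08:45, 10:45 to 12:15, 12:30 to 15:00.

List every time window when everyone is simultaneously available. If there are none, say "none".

13:45-14:45

Nikolai free: 12:30-14:45 (invert busy blocks within the working day).
Erik free: 07:00-08:30, 09:00-15:15.
Xiulan free: 07:30-08:00, 12:30-15:00 (invert busy blocks within the working day).
Freya free: 09:00-10:45, 11:30-12:30, 13:45-17:30.
Pita free: 06:45-08:45, 10:45-12:15, 12:30-15:00.
Nikolai ∩ Erik: 12:30-14:45.
Nikolai ∩ Erik ∩ Xiulan: 12:30-14:45.
Nikolai ∩ Erik ∩ Xiulan ∩ Freya: 13:45-14:45.
Nikolai ∩ Erik ∩ Xiulan ∩ Freya ∩ Pita: 13:45-14:45.
Those are the intersection windows.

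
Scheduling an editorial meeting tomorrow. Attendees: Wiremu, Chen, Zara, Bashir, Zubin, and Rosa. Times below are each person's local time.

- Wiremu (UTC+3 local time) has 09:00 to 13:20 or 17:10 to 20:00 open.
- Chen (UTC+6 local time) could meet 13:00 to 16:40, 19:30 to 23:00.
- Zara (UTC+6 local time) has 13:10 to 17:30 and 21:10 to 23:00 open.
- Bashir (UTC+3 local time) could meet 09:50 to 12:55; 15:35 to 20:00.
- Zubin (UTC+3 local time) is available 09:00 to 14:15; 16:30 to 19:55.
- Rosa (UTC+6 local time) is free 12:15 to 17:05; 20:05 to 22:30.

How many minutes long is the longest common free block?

165

Wiremu in UTC: 06:00-10:20, 14:10-17:00 (subtract 3h to convert from UTC+3).
Chen in UTC: 07:00-10:40, 13:30-17:00 (subtract 6h to convert from UTC+6).
Zara in UTC: 07:10-11:30, 15:10-17:00 (subtract 6h to convert from UTC+6).
Bashir in UTC: 06:50-09:55, 12:35-17:00 (subtract 3h to convert from UTC+3).
Zubin in UTC: 06:00-11:15, 13:30-16:55 (subtract 3h to convert from UTC+3).
Rosa in UTC: 06:15-11:05, 14:05-16:30 (subtract 6h to convert from UTC+6).
Wiremu ∩ Chen: 07:00-10:20, 14:10-17:00.
Wiremu ∩ Chen ∩ Zara: 07:10-10:20, 15:10-17:00.
Wiremu ∩ Chen ∩ Zara ∩ Bashir: 07:10-09:55, 15:10-17:00.
Wiremu ∩ Chen ∩ Zara ∩ Bashir ∩ Zubin: 07:10-09:55, 15:10-16:55.
Wiremu ∩ Chen ∩ Zara ∩ Bashir ∩ Zubin ∩ Rosa: 07:10-09:55, 15:10-16:30.
The longest is 07:10-09:55 at 165 minutes.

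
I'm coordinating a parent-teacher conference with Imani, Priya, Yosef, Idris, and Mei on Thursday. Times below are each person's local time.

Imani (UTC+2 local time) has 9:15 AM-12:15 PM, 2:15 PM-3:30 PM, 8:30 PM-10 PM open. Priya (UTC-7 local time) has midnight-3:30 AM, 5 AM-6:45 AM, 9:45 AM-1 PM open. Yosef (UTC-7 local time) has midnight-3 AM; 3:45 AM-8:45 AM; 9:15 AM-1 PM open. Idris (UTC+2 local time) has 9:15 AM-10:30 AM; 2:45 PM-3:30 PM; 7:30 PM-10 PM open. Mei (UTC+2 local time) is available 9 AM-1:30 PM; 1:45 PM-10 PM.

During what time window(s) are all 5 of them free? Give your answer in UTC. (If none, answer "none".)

Imani in UTC: 07:15-10:15, 12:15-13:30, 18:30-20:00 (subtract 2h to convert from UTC+2).
Priya in UTC: 07:00-10:30, 12:00-13:45, 16:45-20:00 (add 7h to convert from UTC-7).
Yosef in UTC: 07:00-10:00, 10:45-15:45, 16:15-20:00 (add 7h to convert from UTC-7).
Idris in UTC: 07:15-08:30, 12:45-13:30, 17:30-20:00 (subtract 2h to convert from UTC+2).
Mei in UTC: 07:00-11:30, 11:45-20:00 (subtract 2h to convert from UTC+2).
Imani ∩ Priya: 07:15-10:15, 12:15-13:30, 18:30-20:00.
Imani ∩ Priya ∩ Yosef: 07:15-10:00, 12:15-13:30, 18:30-20:00.
Imani ∩ Priya ∩ Yosef ∩ Idris: 07:15-08:30, 12:45-13:30, 18:30-20:00.
Imani ∩ Priya ∩ Yosef ∩ Idris ∩ Mei: 07:15-08:30, 12:45-13:30, 18:30-20:00.

07:15-08:30, 12:45-13:30, 18:30-20:00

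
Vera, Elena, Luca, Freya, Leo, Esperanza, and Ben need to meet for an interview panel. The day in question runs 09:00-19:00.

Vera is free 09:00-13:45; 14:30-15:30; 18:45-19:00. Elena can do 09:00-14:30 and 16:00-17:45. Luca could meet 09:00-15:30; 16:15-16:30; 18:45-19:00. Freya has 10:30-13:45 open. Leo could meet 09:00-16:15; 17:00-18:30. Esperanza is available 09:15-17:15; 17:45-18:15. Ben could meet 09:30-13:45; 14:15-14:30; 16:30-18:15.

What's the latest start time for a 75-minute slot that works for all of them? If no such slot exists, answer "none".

Vera ∩ Elena: 09:00-13:45.
Vera ∩ Elena ∩ Luca: 09:00-13:45.
Vera ∩ Elena ∩ Luca ∩ Freya: 10:30-13:45.
Vera ∩ Elena ∩ Luca ∩ Freya ∩ Leo: 10:30-13:45.
Vera ∩ Elena ∩ Luca ∩ Freya ∩ Leo ∩ Esperanza: 10:30-13:45.
Vera ∩ Elena ∩ Luca ∩ Freya ∩ Leo ∩ Esperanza ∩ Ben: 10:30-13:45.
So the common availability across everyone is 10:30-13:45.
The last common window of at least 75 minutes is 10:30-13:45; a 75-minute meeting can start as late as 12:30 and still end by 13:45.

12:30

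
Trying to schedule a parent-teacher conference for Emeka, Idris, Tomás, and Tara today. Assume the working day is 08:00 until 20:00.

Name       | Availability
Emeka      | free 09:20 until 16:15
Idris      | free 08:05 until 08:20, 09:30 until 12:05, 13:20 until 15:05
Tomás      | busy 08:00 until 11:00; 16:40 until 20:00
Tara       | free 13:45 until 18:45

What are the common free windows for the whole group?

13:45-15:05

Emeka free: 09:20-16:15.
Idris free: 08:05-08:20, 09:30-12:05, 13:20-15:05.
Tomás free: 11:00-16:40 (invert busy blocks within the working day).
Tara free: 13:45-18:45.
Emeka ∩ Idris: 09:30-12:05, 13:20-15:05.
Emeka ∩ Idris ∩ Tomás: 11:00-12:05, 13:20-15:05.
Emeka ∩ Idris ∩ Tomás ∩ Tara: 13:45-15:05.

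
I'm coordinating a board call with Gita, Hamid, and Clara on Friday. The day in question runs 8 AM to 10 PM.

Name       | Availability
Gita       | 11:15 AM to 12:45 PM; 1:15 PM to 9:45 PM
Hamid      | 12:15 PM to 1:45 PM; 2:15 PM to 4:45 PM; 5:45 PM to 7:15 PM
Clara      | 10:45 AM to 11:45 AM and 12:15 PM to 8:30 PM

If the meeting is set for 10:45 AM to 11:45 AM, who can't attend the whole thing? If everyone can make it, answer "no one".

Gita: not fully free for 10:45-11:45. Hamid: not fully free for 10:45-11:45. Clara: free for 10:45-11:45.

Gita, Hamid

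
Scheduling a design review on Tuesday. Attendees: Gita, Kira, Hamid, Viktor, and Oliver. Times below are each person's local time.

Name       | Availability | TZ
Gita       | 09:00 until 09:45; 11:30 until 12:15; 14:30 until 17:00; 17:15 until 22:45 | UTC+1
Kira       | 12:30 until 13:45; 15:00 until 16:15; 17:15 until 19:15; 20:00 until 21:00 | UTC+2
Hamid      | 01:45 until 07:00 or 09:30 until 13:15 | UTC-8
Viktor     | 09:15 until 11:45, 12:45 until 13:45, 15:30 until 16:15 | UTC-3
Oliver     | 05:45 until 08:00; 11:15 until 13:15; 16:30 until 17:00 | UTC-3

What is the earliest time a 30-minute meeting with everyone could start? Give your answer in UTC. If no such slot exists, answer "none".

none

Gita in UTC: 08:00-08:45, 10:30-11:15, 13:30-16:00, 16:15-21:45 (subtract 1h to convert from UTC+1).
Kira in UTC: 10:30-11:45, 13:00-14:15, 15:15-17:15, 18:00-19:00 (subtract 2h to convert from UTC+2).
Hamid in UTC: 09:45-15:00, 17:30-21:15 (add 8h to convert from UTC-8).
Viktor in UTC: 12:15-14:45, 15:45-16:45, 18:30-19:15 (add 3h to convert from UTC-3).
Oliver in UTC: 08:45-11:00, 14:15-16:15, 19:30-20:00 (add 3h to convert from UTC-3).
Gita ∩ Kira: 10:30-11:15, 13:30-14:15, 15:15-16:00, 16:15-17:15, 18:00-19:00.
Gita ∩ Kira ∩ Hamid: 10:30-11:15, 13:30-14:15, 18:00-19:00.
Gita ∩ Kira ∩ Hamid ∩ Viktor: 13:30-14:15, 18:30-19:00.
Gita ∩ Kira ∩ Hamid ∩ Viktor ∩ Oliver: ∅.
There is no time when everyone is free.
No common window is at least 30 minutes long.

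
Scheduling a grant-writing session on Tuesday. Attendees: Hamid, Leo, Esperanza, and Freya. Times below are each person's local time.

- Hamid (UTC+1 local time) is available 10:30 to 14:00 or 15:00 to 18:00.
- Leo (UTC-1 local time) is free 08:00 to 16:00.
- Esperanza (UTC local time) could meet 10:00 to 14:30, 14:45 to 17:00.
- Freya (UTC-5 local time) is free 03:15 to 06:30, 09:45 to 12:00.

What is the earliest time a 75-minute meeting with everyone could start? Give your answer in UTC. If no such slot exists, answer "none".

10:00

Hamid in UTC: 09:30-13:00, 14:00-17:00 (subtract 1h to convert from UTC+1).
Leo in UTC: 09:00-17:00 (add 1h to convert from UTC-1).
Esperanza in UTC: 10:00-14:30, 14:45-17:00.
Freya in UTC: 08:15-11:30, 14:45-17:00 (add 5h to convert from UTC-5).
Hamid ∩ Leo: 09:30-13:00, 14:00-17:00.
Hamid ∩ Leo ∩ Esperanza: 10:00-13:00, 14:00-14:30, 14:45-17:00.
Hamid ∩ Leo ∩ Esperanza ∩ Freya: 10:00-11:30, 14:45-17:00.
So the common availability across everyone is 10:00-11:30, 14:45-17:00.
The first common window of at least 75 minutes is 10:00-11:30, so the earliest start is 10:00.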